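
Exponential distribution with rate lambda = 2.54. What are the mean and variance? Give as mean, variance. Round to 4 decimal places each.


mean = 1/lam, var = 1/lam^2
mean = 1 / 2.54 = 50/127 ≈ 0.393701
lam^2 = 2.54^2 = 6.4516
var = 1 / 6.4516 ≈ 0.155000

0.3937, 0.1550


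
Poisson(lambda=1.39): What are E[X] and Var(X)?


E[X] = Var(X) = lambda = 1.39

1.39, 1.39


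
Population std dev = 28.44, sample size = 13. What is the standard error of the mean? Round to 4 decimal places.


SE = sigma / sqrt(n)
sqrt(13) ≈ 3.605551
SE = 28.44 / 3.605551 ≈ 7.887837

7.8878


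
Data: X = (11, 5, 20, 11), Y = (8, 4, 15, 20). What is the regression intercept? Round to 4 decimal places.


a = ybar - b*xbar, where b = sum((xi-xbar)(yi-ybar)) / sum((xi-xbar)^2)
n = 4, xbar = 47/4 = 11.75, ybar = 47/4 = 11.75
Sxy = sum((xi-xbar)(yi-ybar)) = 75.75
Sxx = sum((xi-xbar)^2) = 114.75
b = Sxy / Sxx = 101/153 ≈ 0.660131
a = 11.75 - 0.660131 * 11.75 = 611/153 ≈ 3.993464

3.9935


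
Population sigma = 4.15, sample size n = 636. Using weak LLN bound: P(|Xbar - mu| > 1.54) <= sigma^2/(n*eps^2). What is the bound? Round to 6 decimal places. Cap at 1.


bound = min(1, sigma^2/(n*eps^2))
sigma^2 = 4.15^2 = 17.2225
n*eps^2 = 636 * 1.54^2 = 636 * 2.3716 = 1508.3376
sigma^2/(n*eps^2) = 17.2225 / 1508.3376 ≈ 0.01141820

0.011418


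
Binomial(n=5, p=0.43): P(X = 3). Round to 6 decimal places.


P = C(n,k) * p^k * (1-p)^(n-k)
C(5,3) = 10
p^k = 0.43^3 = 0.079507
(1-p)^(n-k) = 0.57^2 = 0.3249
P = 10 * 0.079507 * 0.3249 ≈ 0.258318

0.258318


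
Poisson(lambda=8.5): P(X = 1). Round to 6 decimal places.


P = e^(-lam) * lam^k / k!
e^(-8.5) ≈ 0.0002034684
lam^k = 8.5^1 = 8.5
k! = 1! = 1
P = 0.0002034684 * 8.5 / 1 ≈ 0.001729

0.001729


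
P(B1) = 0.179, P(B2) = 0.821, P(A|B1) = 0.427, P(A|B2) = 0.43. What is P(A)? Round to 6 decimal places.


P(A) = P(A|B1)*P(B1) + P(A|B2)*P(B2)
P(A|B1)*P(B1) = 0.427 * 0.179 = 0.076433
P(A|B2)*P(B2) = 0.43 * 0.821 = 0.35303
P(A) = 0.076433 + 0.35303 = 0.429463

0.429463


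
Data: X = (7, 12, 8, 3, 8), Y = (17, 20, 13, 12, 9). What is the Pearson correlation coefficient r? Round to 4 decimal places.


r = sum((xi-xbar)(yi-ybar)) / sqrt(sum((xi-xbar)^2) * sum((yi-ybar)^2))
n = 5, xbar = 38/5 = 7.6, ybar = 71/5 = 14.2
Sxy = sum((xi-xbar)(yi-ybar)) = 31.4
Sxx = sum((xi-xbar)^2) = 41.2
Syy = sum((yi-ybar)^2) = 74.8
sqrt(Sxx*Syy) ≈ 55.513602
r = Sxy / sqrt(Sxx*Syy) = 31.4 / 55.513602 ≈ 0.565627

0.5656


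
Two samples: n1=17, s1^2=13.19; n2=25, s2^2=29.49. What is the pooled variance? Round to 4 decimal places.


sp^2 = ((n1-1)*s1^2 + (n2-1)*s2^2)/(n1+n2-2)
(n1-1)*s1^2 = 16 * 13.19 = 211.04
(n2-1)*s2^2 = 24 * 29.49 = 707.76
numerator = 211.04 + 707.76 = 918.8
n1+n2-2 = 40
sp^2 = 918.8 / 40 = 22.97

22.9700


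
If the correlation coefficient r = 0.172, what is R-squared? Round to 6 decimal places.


R^2 = r^2 = (0.172)^2 = 0.029584

0.029584


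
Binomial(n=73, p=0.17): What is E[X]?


E[X] = n*p = 73 * 0.17 = 12.41

12.41


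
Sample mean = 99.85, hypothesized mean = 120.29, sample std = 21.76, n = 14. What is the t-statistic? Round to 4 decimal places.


t = (xbar - mu0) / (s/sqrt(n))
xbar - mu0 = 99.85 - 120.29 = -20.44
sqrt(14) ≈ 3.74165739
s/sqrt(n) = 21.76 / 3.74165739 ≈ 5.81560462
t = -20.44 / 5.81560462 ≈ -3.514682

-3.5147


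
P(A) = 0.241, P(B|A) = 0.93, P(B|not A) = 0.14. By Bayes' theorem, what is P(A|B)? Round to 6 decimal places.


P(A|B) = P(B|A)*P(A) / P(B), P(B) = P(B|A)*P(A) + P(B|not A)*P(not A)
P(B|A)*P(A) = 0.93 * 0.241 = 0.22413
P(B|not A)*P(not A) = 0.14 * 0.759 = 0.10626
P(B) = 0.22413 + 0.10626 = 0.33039
P(A|B) = 0.22413 / 0.33039 ≈ 0.67838010

0.678380


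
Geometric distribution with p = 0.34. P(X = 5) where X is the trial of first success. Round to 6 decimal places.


P = (1-p)^(k-1) * p
(1-p)^(k-1) = 0.66^4 ≈ 0.1897474
P = 0.1897474 * 0.34 ≈ 0.06451410

0.064514


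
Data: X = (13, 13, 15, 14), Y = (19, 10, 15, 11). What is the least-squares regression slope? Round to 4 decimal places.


b = sum((xi-xbar)(yi-ybar)) / sum((xi-xbar)^2)
n = 4, xbar = 55/4 = 13.75, ybar = 55/4 = 13.75
Sxy = sum((xi-xbar)(yi-ybar)) = -0.25
Sxx = sum((xi-xbar)^2) = 2.75
b = Sxy / Sxx = -1/11 ≈ -0.090909

-0.0909


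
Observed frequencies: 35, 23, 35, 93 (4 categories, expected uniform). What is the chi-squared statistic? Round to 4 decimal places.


chi2 = sum((O-E)^2/E), E = total/4
total = 186, E = 186/4 = 46.5
(35 - 46.5)^2 / 46.5 = 132.25 / 46.5 = 529/186 ≈ 2.844086
(23 - 46.5)^2 / 46.5 = 552.25 / 46.5 = 2209/186 ≈ 11.876344
(35 - 46.5)^2 / 46.5 = 132.25 / 46.5 = 529/186 ≈ 2.844086
(93 - 46.5)^2 / 46.5 = 2162.25 / 46.5 = 46.5
chi2 = 1986/31 ≈ 64.064516

64.0645


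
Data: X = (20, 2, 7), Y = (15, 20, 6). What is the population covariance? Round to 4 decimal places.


Cov = (1/n)*sum((xi-xbar)(yi-ybar))
n = 3, xbar = 29/3 ≈ 9.666667, ybar = 41/3 ≈ 13.666667
sum((xi-xbar)(yi-ybar)) = -43/3 ≈ -14.333333
Cov = -14.333333 / 3 = -43/9 ≈ -4.777778

-4.7778


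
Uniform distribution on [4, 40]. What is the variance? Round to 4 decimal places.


Var = (b-a)^2 / 12
(b-a)^2 = (40 - 4)^2 = 1296
Var = 1296/12 = 108

108.0000


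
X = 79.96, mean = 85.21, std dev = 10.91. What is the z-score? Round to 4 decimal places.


z = (X - mu) / sigma
X - mu = 79.96 - 85.21 = -5.25
z = -5.25 / 10.91 = -525/1091 ≈ -0.481210

-0.4812


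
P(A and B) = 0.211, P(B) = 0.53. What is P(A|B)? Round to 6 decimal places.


P(A|B) = P(A and B) / P(B) = 0.211 / 0.53 = 211/530 ≈ 0.39811321

0.398113


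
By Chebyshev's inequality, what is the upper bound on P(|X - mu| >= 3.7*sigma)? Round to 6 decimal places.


P <= 1/k^2
k^2 = 3.7^2 = 13.69
1/k^2 = 1 / 13.69 = 100/1369 ≈ 0.07304602

0.073046


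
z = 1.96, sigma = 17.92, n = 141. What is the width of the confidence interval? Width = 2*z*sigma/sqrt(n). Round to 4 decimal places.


width = 2*z*sigma/sqrt(n)
2*z*sigma = 2 * 1.96 * 17.92 = 70.2464
sqrt(141) ≈ 11.874342
width = 70.2464 / 11.874342 ≈ 5.915814

5.9158


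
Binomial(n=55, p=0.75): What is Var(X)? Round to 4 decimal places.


Var = n*p*(1-p) = 55 * 0.75 * 0.25 = 10.3125

10.3125


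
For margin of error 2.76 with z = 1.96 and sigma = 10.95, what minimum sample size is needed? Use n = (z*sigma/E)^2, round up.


z*sigma/E = 1.96 * 10.95 / 2.76 = 3577/460 ≈ 7.776087
(z*sigma/E)^2 ≈ 60.467528
round up: n = 61

61


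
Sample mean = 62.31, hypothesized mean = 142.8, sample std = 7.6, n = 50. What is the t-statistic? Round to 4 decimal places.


t = (xbar - mu0) / (s/sqrt(n))
xbar - mu0 = 62.31 - 142.8 = -80.49
sqrt(50) ≈ 7.07106781
s/sqrt(n) = 7.6 / 7.07106781 ≈ 1.07480231
t = -80.49 / 1.07480231 ≈ -74.888191

-74.8882


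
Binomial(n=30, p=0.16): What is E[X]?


E[X] = n*p = 30 * 0.16 = 4.8

4.8


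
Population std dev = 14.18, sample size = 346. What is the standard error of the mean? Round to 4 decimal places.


SE = sigma / sqrt(n)
sqrt(346) ≈ 18.601075
SE = 14.18 / 18.601075 ≈ 0.762322

0.7623


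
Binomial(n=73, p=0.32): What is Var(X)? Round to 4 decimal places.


Var = n*p*(1-p) = 73 * 0.32 * 0.68 = 15.8848

15.8848


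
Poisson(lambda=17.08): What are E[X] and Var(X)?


E[X] = Var(X) = lambda = 17.08

17.08, 17.08


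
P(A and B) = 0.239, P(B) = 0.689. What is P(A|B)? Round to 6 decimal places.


P(A|B) = P(A and B) / P(B) = 0.239 / 0.689 = 239/689 ≈ 0.34687954

0.346880


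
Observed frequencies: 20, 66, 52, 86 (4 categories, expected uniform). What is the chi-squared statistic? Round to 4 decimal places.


chi2 = sum((O-E)^2/E), E = total/4
total = 224, E = 224/4 = 56
(20 - 56)^2 / 56 = 1296 / 56 = 162/7 ≈ 23.142857
(66 - 56)^2 / 56 = 100 / 56 = 25/14 ≈ 1.785714
(52 - 56)^2 / 56 = 16 / 56 = 2/7 ≈ 0.285714
(86 - 56)^2 / 56 = 900 / 56 = 225/14 ≈ 16.071429
chi2 = 289/7 ≈ 41.285714

41.2857


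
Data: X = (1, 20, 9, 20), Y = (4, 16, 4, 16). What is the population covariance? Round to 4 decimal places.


Cov = (1/n)*sum((xi-xbar)(yi-ybar))
n = 4, xbar = 50/4 = 12.5, ybar = 40/4 = 10
sum((xi-xbar)(yi-ybar)) = 180
Cov = 180 / 4 = 45

45.0000


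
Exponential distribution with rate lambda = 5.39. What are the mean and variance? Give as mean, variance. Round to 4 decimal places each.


mean = 1/lam, var = 1/lam^2
mean = 1 / 5.39 = 100/539 ≈ 0.185529
lam^2 = 5.39^2 = 29.0521
var = 1 / 29.0521 ≈ 0.034421

0.1855, 0.0344


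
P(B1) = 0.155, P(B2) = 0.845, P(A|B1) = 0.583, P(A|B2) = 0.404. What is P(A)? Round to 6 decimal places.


P(A) = P(A|B1)*P(B1) + P(A|B2)*P(B2)
P(A|B1)*P(B1) = 0.583 * 0.155 = 0.090365
P(A|B2)*P(B2) = 0.404 * 0.845 = 0.34138
P(A) = 0.090365 + 0.34138 = 0.431745

0.431745


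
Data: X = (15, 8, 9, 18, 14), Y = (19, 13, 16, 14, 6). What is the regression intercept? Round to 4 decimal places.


a = ybar - b*xbar, where b = sum((xi-xbar)(yi-ybar)) / sum((xi-xbar)^2)
n = 5, xbar = 64/5 = 12.8, ybar = 68/5 = 13.6
Sxy = sum((xi-xbar)(yi-ybar)) = -1.4
Sxx = sum((xi-xbar)^2) = 70.8
b = Sxy / Sxx = -7/354 ≈ -0.019774
a = 13.6 - (-0.019774) * 12.8 = 2452/177 ≈ 13.853107

13.8531


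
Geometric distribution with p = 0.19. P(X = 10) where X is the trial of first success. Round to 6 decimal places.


P = (1-p)^(k-1) * p
(1-p)^(k-1) = 0.81^9 ≈ 0.1500946
P = 0.1500946 * 0.19 ≈ 0.02851798

0.028518


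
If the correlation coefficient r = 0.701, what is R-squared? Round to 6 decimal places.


R^2 = r^2 = (0.701)^2 = 0.491401

0.491401


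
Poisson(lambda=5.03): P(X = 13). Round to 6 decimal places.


P = e^(-lam) * lam^k / k!
e^(-5.03) ≈ 0.006538811
lam^k = 5.03^13 ≈ 1319422256.748360
k! = 13! = 6227020800
P = 0.006538811 * 1319422256.748360 / 6227020800 ≈ 0.001385

0.001385


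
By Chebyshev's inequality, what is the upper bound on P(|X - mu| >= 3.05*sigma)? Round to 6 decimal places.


P <= 1/k^2
k^2 = 3.05^2 = 9.3025
1/k^2 = 1 / 9.3025 = 400/3721 ≈ 0.10749798

0.107498


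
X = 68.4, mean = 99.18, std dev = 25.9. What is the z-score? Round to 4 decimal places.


z = (X - mu) / sigma
X - mu = 68.4 - 99.18 = -30.78
z = -30.78 / 25.9 = -1539/1295 ≈ -1.188417

-1.1884


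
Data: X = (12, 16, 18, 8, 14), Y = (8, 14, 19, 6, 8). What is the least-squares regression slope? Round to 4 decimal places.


b = sum((xi-xbar)(yi-ybar)) / sum((xi-xbar)^2)
n = 5, xbar = 68/5 = 13.6, ybar = 55/5 = 11
Sxy = sum((xi-xbar)(yi-ybar)) = 74
Sxx = sum((xi-xbar)^2) = 59.2
b = Sxy / Sxx = 1.25

1.2500


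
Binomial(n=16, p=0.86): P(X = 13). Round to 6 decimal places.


P = C(n,k) * p^k * (1-p)^(n-k)
C(16,13) = 560
p^k = 0.86^13 ≈ 0.1407602
(1-p)^(n-k) = 0.14^3 = 0.002744
P = 560 * 0.1407602 * 0.002744 ≈ 0.216298

0.216298


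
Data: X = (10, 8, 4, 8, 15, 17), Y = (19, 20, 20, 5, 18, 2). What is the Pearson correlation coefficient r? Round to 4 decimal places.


r = sum((xi-xbar)(yi-ybar)) / sqrt(sum((xi-xbar)^2) * sum((yi-ybar)^2))
n = 6, xbar = 62/6 = 31/3 ≈ 10.333333, ybar = 84/6 = 14
Sxy = sum((xi-xbar)(yi-ybar)) = -94
Sxx = sum((xi-xbar)^2) = 352/3 ≈ 117.333333
Syy = sum((yi-ybar)^2) = 338
sqrt(Sxx*Syy) ≈ 199.144838
r = Sxy / sqrt(Sxx*Syy) = -94 / 199.144838 ≈ -0.472018

-0.4720


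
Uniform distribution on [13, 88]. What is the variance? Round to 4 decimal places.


Var = (b-a)^2 / 12
(b-a)^2 = (88 - 13)^2 = 5625
Var = 5625/12 = 468.75

468.7500


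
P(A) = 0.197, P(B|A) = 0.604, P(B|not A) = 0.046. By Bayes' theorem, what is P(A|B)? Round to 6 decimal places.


P(A|B) = P(B|A)*P(A) / P(B), P(B) = P(B|A)*P(A) + P(B|not A)*P(not A)
P(B|A)*P(A) = 0.604 * 0.197 = 0.118988
P(B|not A)*P(not A) = 0.046 * 0.803 = 0.036938
P(B) = 0.118988 + 0.036938 = 0.155926
P(A|B) = 0.118988 / 0.155926 ≈ 0.76310558

0.763106


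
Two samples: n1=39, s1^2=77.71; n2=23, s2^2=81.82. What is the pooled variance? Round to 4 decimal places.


sp^2 = ((n1-1)*s1^2 + (n2-1)*s2^2)/(n1+n2-2)
(n1-1)*s1^2 = 38 * 77.71 = 2952.98
(n2-1)*s2^2 = 22 * 81.82 = 1800.04
numerator = 2952.98 + 1800.04 = 4753.02
n1+n2-2 = 60
sp^2 = 4753.02 / 60 = 79.217

79.2170


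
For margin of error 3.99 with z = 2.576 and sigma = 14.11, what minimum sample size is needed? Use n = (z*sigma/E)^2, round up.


z*sigma/E = 2.576 * 14.11 / 3.99 = 64906/7125 ≈ 9.109614
(z*sigma/E)^2 ≈ 82.985068
round up: n = 83

83


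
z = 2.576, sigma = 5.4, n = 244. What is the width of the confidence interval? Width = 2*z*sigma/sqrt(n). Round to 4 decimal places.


width = 2*z*sigma/sqrt(n)
2*z*sigma = 2 * 2.576 * 5.4 = 27.8208
sqrt(244) ≈ 15.620499
width = 27.8208 / 15.620499 ≈ 1.781044

1.7810


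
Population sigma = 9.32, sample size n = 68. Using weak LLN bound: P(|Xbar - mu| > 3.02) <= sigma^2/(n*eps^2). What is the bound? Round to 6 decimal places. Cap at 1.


bound = min(1, sigma^2/(n*eps^2))
sigma^2 = 9.32^2 = 86.8624
n*eps^2 = 68 * 3.02^2 = 68 * 9.1204 = 620.1872
sigma^2/(n*eps^2) = 86.8624 / 620.1872 ≈ 0.14005836

0.140058


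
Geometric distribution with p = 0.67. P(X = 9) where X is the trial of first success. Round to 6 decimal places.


P = (1-p)^(k-1) * p
(1-p)^(k-1) = 0.33^8 ≈ 0.0001406409
P = 0.0001406409 * 0.67 ≈ 0.00009422938

0.000094


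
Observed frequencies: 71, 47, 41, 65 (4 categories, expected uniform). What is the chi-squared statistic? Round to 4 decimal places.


chi2 = sum((O-E)^2/E), E = total/4
total = 224, E = 224/4 = 56
(71 - 56)^2 / 56 = 225 / 56 = 225/56 ≈ 4.017857
(47 - 56)^2 / 56 = 81 / 56 = 81/56 ≈ 1.446429
(41 - 56)^2 / 56 = 225 / 56 = 225/56 ≈ 4.017857
(65 - 56)^2 / 56 = 81 / 56 = 81/56 ≈ 1.446429
chi2 = 153/14 ≈ 10.928571

10.9286


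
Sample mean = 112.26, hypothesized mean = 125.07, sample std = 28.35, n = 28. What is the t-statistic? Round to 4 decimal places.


t = (xbar - mu0) / (s/sqrt(n))
xbar - mu0 = 112.26 - 125.07 = -12.81
sqrt(28) ≈ 5.29150262
s/sqrt(n) = 28.35 / 5.29150262 ≈ 5.35764640
t = -12.81 / 5.35764640 ≈ -2.390975

-2.3910


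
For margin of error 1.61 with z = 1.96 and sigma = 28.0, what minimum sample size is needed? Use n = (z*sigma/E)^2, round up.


z*sigma/E = 1.96 * 28.0 / 1.61 = 784/23 ≈ 34.086957
(z*sigma/E)^2 = 614656/529 ≈ 1161.920605
round up: n = 1162

1162


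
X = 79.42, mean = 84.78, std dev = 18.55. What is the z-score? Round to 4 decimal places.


z = (X - mu) / sigma
X - mu = 79.42 - 84.78 = -5.36
z = -5.36 / 18.55 = -536/1855 ≈ -0.288949

-0.2889


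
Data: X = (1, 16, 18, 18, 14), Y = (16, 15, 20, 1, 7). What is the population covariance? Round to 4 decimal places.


Cov = (1/n)*sum((xi-xbar)(yi-ybar))
n = 5, xbar = 67/5 = 13.4, ybar = 59/5 = 11.8
sum((xi-xbar)(yi-ybar)) = -58.6
Cov = -58.6 / 5 = -11.72

-11.7200


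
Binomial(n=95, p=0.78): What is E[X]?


E[X] = n*p = 95 * 0.78 = 74.1

74.1


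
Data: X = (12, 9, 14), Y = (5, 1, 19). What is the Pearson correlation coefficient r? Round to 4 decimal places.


r = sum((xi-xbar)(yi-ybar)) / sqrt(sum((xi-xbar)^2) * sum((yi-ybar)^2))
n = 3, xbar = 35/3 ≈ 11.666667, ybar = 25/3 ≈ 8.333333
Sxy = sum((xi-xbar)(yi-ybar)) = 130/3 ≈ 43.333333
Sxx = sum((xi-xbar)^2) = 38/3 ≈ 12.666667
Syy = sum((yi-ybar)^2) = 536/3 ≈ 178.666667
sqrt(Sxx*Syy) ≈ 47.572167
r = Sxy / sqrt(Sxx*Syy) = 43.333333 / 47.572167 ≈ 0.910897

0.9109


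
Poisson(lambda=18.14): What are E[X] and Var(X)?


E[X] = Var(X) = lambda = 18.14

18.14, 18.14


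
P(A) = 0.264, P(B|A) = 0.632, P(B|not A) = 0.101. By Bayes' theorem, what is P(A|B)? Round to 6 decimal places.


P(A|B) = P(B|A)*P(A) / P(B), P(B) = P(B|A)*P(A) + P(B|not A)*P(not A)
P(B|A)*P(A) = 0.632 * 0.264 = 0.166848
P(B|not A)*P(not A) = 0.101 * 0.736 = 0.074336
P(B) = 0.166848 + 0.074336 = 0.241184
P(A|B) = 0.166848 / 0.241184 = 5214/7537 ≈ 0.69178718

0.691787


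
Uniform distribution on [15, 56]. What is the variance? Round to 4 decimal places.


Var = (b-a)^2 / 12
(b-a)^2 = (56 - 15)^2 = 1681
Var = 1681/12 ≈ 140.083333

140.0833


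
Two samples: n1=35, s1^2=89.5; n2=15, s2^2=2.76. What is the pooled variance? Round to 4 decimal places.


sp^2 = ((n1-1)*s1^2 + (n2-1)*s2^2)/(n1+n2-2)
(n1-1)*s1^2 = 34 * 89.5 = 3043
(n2-1)*s2^2 = 14 * 2.76 = 38.64
numerator = 3043 + 38.64 = 3081.64
n1+n2-2 = 48
sp^2 = 3081.64 / 48 = 77041/1200 ≈ 64.200833

64.2008


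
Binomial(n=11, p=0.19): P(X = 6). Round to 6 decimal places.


P = C(n,k) * p^k * (1-p)^(n-k)
C(11,6) = 462
p^k = 0.19^6 ≈ 0.00004704588
(1-p)^(n-k) = 0.81^5 ≈ 0.3486784
P = 462 * 0.00004704588 * 0.3486784 ≈ 0.007579

0.007579


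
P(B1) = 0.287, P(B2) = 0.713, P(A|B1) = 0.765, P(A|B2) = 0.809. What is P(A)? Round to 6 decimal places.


P(A) = P(A|B1)*P(B1) + P(A|B2)*P(B2)
P(A|B1)*P(B1) = 0.765 * 0.287 = 0.219555
P(A|B2)*P(B2) = 0.809 * 0.713 = 0.576817
P(A) = 0.219555 + 0.576817 = 0.796372

0.796372


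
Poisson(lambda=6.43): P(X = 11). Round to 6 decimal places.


P = e^(-lam) * lam^k / k!
e^(-6.43) ≈ 0.001612451
lam^k = 6.43^11 ≈ 776820543.371738
k! = 11! = 39916800
P = 0.001612451 * 776820543.371738 / 39916800 ≈ 0.031380

0.031380


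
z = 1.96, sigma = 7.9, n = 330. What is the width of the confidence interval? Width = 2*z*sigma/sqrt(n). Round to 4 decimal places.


width = 2*z*sigma/sqrt(n)
2*z*sigma = 2 * 1.96 * 7.9 = 30.968
sqrt(330) ≈ 18.165902
width = 30.968 / 18.165902 ≈ 1.704732

1.7047


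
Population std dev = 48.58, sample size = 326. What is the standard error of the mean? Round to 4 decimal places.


SE = sigma / sqrt(n)
sqrt(326) ≈ 18.055470
SE = 48.58 / 18.055470 ≈ 2.690597

2.6906


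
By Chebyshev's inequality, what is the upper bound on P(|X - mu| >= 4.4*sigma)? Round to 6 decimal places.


P <= 1/k^2
k^2 = 4.4^2 = 19.36
1/k^2 = 1 / 19.36 = 25/484 ≈ 0.05165289

0.051653


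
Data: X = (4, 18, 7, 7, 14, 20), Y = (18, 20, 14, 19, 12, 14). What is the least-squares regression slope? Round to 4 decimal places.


b = sum((xi-xbar)(yi-ybar)) / sum((xi-xbar)^2)
n = 6, xbar = 70/6 = 35/3 ≈ 11.666667, ybar = 97/6 ≈ 16.166667
Sxy = sum((xi-xbar)(yi-ybar)) = -62/3 ≈ -20.666667
Sxx = sum((xi-xbar)^2) = 652/3 ≈ 217.333333
b = Sxy / Sxx = -31/326 ≈ -0.095092

-0.0951


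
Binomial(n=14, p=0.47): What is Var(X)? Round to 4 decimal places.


Var = n*p*(1-p) = 14 * 0.47 * 0.53 = 3.4874

3.4874


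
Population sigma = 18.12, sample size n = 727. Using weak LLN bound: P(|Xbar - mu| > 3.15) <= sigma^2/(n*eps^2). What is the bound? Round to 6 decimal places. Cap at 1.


bound = min(1, sigma^2/(n*eps^2))
sigma^2 = 18.12^2 = 328.3344
n*eps^2 = 727 * 3.15^2 = 727 * 9.9225 = 7213.6575
sigma^2/(n*eps^2) = 328.3344 / 7213.6575 ≈ 0.04551566

0.045516


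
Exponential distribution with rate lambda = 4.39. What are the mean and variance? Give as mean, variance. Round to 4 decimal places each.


mean = 1/lam, var = 1/lam^2
mean = 1 / 4.39 = 100/439 ≈ 0.227790
lam^2 = 4.39^2 = 19.2721
var = 1 / 19.2721 ≈ 0.051888

0.2278, 0.0519


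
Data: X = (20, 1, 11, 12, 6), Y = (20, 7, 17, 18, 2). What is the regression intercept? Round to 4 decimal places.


a = ybar - b*xbar, where b = sum((xi-xbar)(yi-ybar)) / sum((xi-xbar)^2)
n = 5, xbar = 50/5 = 10, ybar = 64/5 = 12.8
Sxy = sum((xi-xbar)(yi-ybar)) = 182
Sxx = sum((xi-xbar)^2) = 202
b = Sxy / Sxx = 91/101 ≈ 0.900990
a = 12.8 - 0.900990 * 10 = 1914/505 ≈ 3.790099

3.7901


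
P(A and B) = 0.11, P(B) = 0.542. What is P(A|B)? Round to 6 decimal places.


P(A|B) = P(A and B) / P(B) = 0.11 / 0.542 = 55/271 ≈ 0.20295203

0.202952


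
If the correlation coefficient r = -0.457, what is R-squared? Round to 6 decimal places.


R^2 = r^2 = (-0.457)^2 = 0.208849

0.208849


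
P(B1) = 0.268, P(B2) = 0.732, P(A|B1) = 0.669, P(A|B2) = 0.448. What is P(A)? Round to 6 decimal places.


P(A) = P(A|B1)*P(B1) + P(A|B2)*P(B2)
P(A|B1)*P(B1) = 0.669 * 0.268 = 0.179292
P(A|B2)*P(B2) = 0.448 * 0.732 = 0.327936
P(A) = 0.179292 + 0.327936 = 0.507228

0.507228


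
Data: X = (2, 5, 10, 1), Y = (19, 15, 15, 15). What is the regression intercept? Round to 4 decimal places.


a = ybar - b*xbar, where b = sum((xi-xbar)(yi-ybar)) / sum((xi-xbar)^2)
n = 4, xbar = 18/4 = 4.5, ybar = 64/4 = 16
Sxy = sum((xi-xbar)(yi-ybar)) = -10
Sxx = sum((xi-xbar)^2) = 49
b = Sxy / Sxx = -10/49 ≈ -0.204082
a = 16 - (-0.204082) * 4.5 = 829/49 ≈ 16.918367

16.9184


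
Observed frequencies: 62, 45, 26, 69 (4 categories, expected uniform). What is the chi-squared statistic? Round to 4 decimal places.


chi2 = sum((O-E)^2/E), E = total/4
total = 202, E = 202/4 = 50.5
(62 - 50.5)^2 / 50.5 = 132.25 / 50.5 = 529/202 ≈ 2.618812
(45 - 50.5)^2 / 50.5 = 30.25 / 50.5 = 121/202 ≈ 0.599010
(26 - 50.5)^2 / 50.5 = 600.25 / 50.5 = 2401/202 ≈ 11.886139
(69 - 50.5)^2 / 50.5 = 342.25 / 50.5 = 1369/202 ≈ 6.777228
chi2 = 2210/101 ≈ 21.881188

21.8812


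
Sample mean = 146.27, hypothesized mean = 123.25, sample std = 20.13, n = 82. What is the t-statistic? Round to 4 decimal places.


t = (xbar - mu0) / (s/sqrt(n))
xbar - mu0 = 146.27 - 123.25 = 23.02
sqrt(82) ≈ 9.05538514
s/sqrt(n) = 20.13 / 9.05538514 ≈ 2.22298662
t = 23.02 / 2.22298662 ≈ 10.355438

10.3554


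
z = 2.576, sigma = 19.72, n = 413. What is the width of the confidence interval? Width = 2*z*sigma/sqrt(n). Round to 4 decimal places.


width = 2*z*sigma/sqrt(n)
2*z*sigma = 2 * 2.576 * 19.72 = 101.59744
sqrt(413) ≈ 20.322401
width = 101.59744 / 20.322401 ≈ 4.999283

4.9993


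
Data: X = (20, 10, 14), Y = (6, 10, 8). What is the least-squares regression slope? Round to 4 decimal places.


b = sum((xi-xbar)(yi-ybar)) / sum((xi-xbar)^2)
n = 3, xbar = 44/3 ≈ 14.666667, ybar = 24/3 = 8
Sxy = sum((xi-xbar)(yi-ybar)) = -20
Sxx = sum((xi-xbar)^2) = 152/3 ≈ 50.666667
b = Sxy / Sxx = -15/38 ≈ -0.394737

-0.3947


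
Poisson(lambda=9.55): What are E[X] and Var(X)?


E[X] = Var(X) = lambda = 9.55

9.55, 9.55


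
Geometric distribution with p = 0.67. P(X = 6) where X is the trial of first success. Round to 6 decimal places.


P = (1-p)^(k-1) * p
(1-p)^(k-1) = 0.33^5 ≈ 0.003913539
P = 0.003913539 * 0.67 ≈ 0.002622071

0.002622


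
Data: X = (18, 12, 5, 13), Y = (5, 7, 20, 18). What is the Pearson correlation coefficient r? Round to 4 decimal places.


r = sum((xi-xbar)(yi-ybar)) / sqrt(sum((xi-xbar)^2) * sum((yi-ybar)^2))
n = 4, xbar = 48/4 = 12, ybar = 50/4 = 12.5
Sxy = sum((xi-xbar)(yi-ybar)) = -92
Sxx = sum((xi-xbar)^2) = 86
Syy = sum((yi-ybar)^2) = 173
sqrt(Sxx*Syy) ≈ 121.975407
r = Sxy / sqrt(Sxx*Syy) = -92 / 121.975407 ≈ -0.754250

-0.7543


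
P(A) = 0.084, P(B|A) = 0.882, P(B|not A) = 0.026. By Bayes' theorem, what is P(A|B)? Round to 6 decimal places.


P(A|B) = P(B|A)*P(A) / P(B), P(B) = P(B|A)*P(A) + P(B|not A)*P(not A)
P(B|A)*P(A) = 0.882 * 0.084 = 0.074088
P(B|not A)*P(not A) = 0.026 * 0.916 = 0.023816
P(B) = 0.074088 + 0.023816 = 0.097904
P(A|B) = 0.074088 / 0.097904 ≈ 0.75674130

0.756741


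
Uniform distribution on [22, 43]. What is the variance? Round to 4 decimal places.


Var = (b-a)^2 / 12
(b-a)^2 = (43 - 22)^2 = 441
Var = 441/12 = 36.75

36.7500


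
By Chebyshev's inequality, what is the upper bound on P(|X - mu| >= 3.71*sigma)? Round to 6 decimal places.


P <= 1/k^2
k^2 = 3.71^2 = 13.7641
1/k^2 = 1 / 13.7641 ≈ 0.07265277

0.072653


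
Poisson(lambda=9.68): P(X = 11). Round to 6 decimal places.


P = e^(-lam) * lam^k / k!
e^(-9.68) ≈ 0.00006252150
lam^k = 9.68^11 ≈ 69924429284.192165
k! = 11! = 39916800
P = 0.00006252150 * 69924429284.192165 / 39916800 ≈ 0.109522

0.109522


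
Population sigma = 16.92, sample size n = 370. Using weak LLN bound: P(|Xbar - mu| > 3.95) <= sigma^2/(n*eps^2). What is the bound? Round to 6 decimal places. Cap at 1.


bound = min(1, sigma^2/(n*eps^2))
sigma^2 = 16.92^2 = 286.2864
n*eps^2 = 370 * 3.95^2 = 370 * 15.6025 = 5772.925
sigma^2/(n*eps^2) = 286.2864 / 5772.925 ≈ 0.04959122

0.049591


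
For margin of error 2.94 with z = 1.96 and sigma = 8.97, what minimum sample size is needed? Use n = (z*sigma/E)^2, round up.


z*sigma/E = 1.96 * 8.97 / 2.94 = 5.98
(z*sigma/E)^2 = 35.7604
round up: n = 36

36


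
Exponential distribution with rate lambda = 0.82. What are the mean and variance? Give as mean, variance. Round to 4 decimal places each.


mean = 1/lam, var = 1/lam^2
mean = 1 / 0.82 = 50/41 ≈ 1.219512
lam^2 = 0.82^2 = 0.6724
var = 1 / 0.6724 = 2500/1681 ≈ 1.487210

1.2195, 1.4872


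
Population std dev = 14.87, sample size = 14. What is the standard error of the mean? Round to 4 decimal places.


SE = sigma / sqrt(n)
sqrt(14) ≈ 3.741657
SE = 14.87 / 3.741657 ≈ 3.974175

3.9742


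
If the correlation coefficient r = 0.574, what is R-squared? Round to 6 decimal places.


R^2 = r^2 = (0.574)^2 = 0.329476

0.329476


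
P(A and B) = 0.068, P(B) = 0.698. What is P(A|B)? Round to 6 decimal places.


P(A|B) = P(A and B) / P(B) = 0.068 / 0.698 = 34/349 ≈ 0.09742120

0.097421


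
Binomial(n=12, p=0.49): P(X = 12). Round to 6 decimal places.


P = C(n,k) * p^k * (1-p)^(n-k)
C(12,12) = 1
p^k = 0.49^12 ≈ 0.0001915812
(1-p)^(n-k) = 0.51^0 = 1
P = 1 * 0.0001915812 * 1 ≈ 0.000192

0.000192


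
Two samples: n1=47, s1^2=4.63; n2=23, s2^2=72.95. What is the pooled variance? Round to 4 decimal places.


sp^2 = ((n1-1)*s1^2 + (n2-1)*s2^2)/(n1+n2-2)
(n1-1)*s1^2 = 46 * 4.63 = 212.98
(n2-1)*s2^2 = 22 * 72.95 = 1604.9
numerator = 212.98 + 1604.9 = 1817.88
n1+n2-2 = 68
sp^2 = 1817.88 / 68 = 45447/1700 ≈ 26.733529

26.7335


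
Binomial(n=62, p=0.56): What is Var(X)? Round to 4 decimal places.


Var = n*p*(1-p) = 62 * 0.56 * 0.44 = 15.2768

15.2768


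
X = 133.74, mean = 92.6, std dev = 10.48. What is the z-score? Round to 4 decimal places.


z = (X - mu) / sigma
X - mu = 133.74 - 92.6 = 41.14
z = 41.14 / 10.48 = 2057/524 ≈ 3.925573

3.9256


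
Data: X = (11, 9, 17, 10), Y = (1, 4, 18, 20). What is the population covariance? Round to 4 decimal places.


Cov = (1/n)*sum((xi-xbar)(yi-ybar))
n = 4, xbar = 47/4 = 11.75, ybar = 43/4 = 10.75
sum((xi-xbar)(yi-ybar)) = 47.75
Cov = 47.75 / 4 = 11.9375

11.9375


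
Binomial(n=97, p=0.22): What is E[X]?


E[X] = n*p = 97 * 0.22 = 21.34

21.34


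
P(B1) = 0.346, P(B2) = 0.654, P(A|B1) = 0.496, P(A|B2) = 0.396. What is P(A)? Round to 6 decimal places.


P(A) = P(A|B1)*P(B1) + P(A|B2)*P(B2)
P(A|B1)*P(B1) = 0.496 * 0.346 = 0.171616
P(A|B2)*P(B2) = 0.396 * 0.654 = 0.258984
P(A) = 0.171616 + 0.258984 = 0.4306

0.430600


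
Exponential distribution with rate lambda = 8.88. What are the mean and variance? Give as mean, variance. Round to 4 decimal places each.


mean = 1/lam, var = 1/lam^2
mean = 1 / 8.88 = 25/222 ≈ 0.112613
lam^2 = 8.88^2 = 78.8544
var = 1 / 78.8544 ≈ 0.012682

0.1126, 0.0127


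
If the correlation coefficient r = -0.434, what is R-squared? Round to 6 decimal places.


R^2 = r^2 = (-0.434)^2 = 0.188356

0.188356


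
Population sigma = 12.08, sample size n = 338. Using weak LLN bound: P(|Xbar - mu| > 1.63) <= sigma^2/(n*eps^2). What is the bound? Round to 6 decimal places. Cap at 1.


bound = min(1, sigma^2/(n*eps^2))
sigma^2 = 12.08^2 = 145.9264
n*eps^2 = 338 * 1.63^2 = 338 * 2.6569 = 898.0322
sigma^2/(n*eps^2) = 145.9264 / 898.0322 ≈ 0.16249573

0.162496


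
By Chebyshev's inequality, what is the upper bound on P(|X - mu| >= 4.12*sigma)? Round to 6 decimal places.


P <= 1/k^2
k^2 = 4.12^2 = 16.9744
1/k^2 = 1 / 16.9744 ≈ 0.05891224

0.058912


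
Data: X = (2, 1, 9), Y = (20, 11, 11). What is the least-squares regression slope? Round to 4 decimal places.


b = sum((xi-xbar)(yi-ybar)) / sum((xi-xbar)^2)
n = 3, xbar = 12/3 = 4, ybar = 42/3 = 14
Sxy = sum((xi-xbar)(yi-ybar)) = -18
Sxx = sum((xi-xbar)^2) = 38
b = Sxy / Sxx = -9/19 ≈ -0.473684

-0.4737


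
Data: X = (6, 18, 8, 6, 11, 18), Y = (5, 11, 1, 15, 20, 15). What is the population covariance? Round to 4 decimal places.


Cov = (1/n)*sum((xi-xbar)(yi-ybar))
n = 6, xbar = 67/6 ≈ 11.166667, ybar = 67/6 ≈ 11.166667
sum((xi-xbar)(yi-ybar)) = 407/6 ≈ 67.833333
Cov = 67.833333 / 6 = 407/36 ≈ 11.305556

11.3056


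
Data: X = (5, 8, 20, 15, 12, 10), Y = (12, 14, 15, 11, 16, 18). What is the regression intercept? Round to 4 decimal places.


a = ybar - b*xbar, where b = sum((xi-xbar)(yi-ybar)) / sum((xi-xbar)^2)
n = 6, xbar = 70/6 = 35/3 ≈ 11.666667, ybar = 86/6 = 43/3 ≈ 14.333333
Sxy = sum((xi-xbar)(yi-ybar)) = 17/3 ≈ 5.666667
Sxx = sum((xi-xbar)^2) = 424/3 ≈ 141.333333
b = Sxy / Sxx = 17/424 ≈ 0.040094
a = 14.333333 - 0.040094 * 11.666667 = 5879/424 ≈ 13.865566

13.8656


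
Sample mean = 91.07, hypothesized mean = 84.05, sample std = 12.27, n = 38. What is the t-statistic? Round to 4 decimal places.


t = (xbar - mu0) / (s/sqrt(n))
xbar - mu0 = 91.07 - 84.05 = 7.02
sqrt(38) ≈ 6.16441400
s/sqrt(n) = 12.27 / 6.16441400 ≈ 1.99045684
t = 7.02 / 1.99045684 ≈ 3.526829

3.5268


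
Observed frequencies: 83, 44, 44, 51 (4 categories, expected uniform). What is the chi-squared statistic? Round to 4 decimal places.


chi2 = sum((O-E)^2/E), E = total/4
total = 222, E = 222/4 = 55.5
(83 - 55.5)^2 / 55.5 = 756.25 / 55.5 = 3025/222 ≈ 13.626126
(44 - 55.5)^2 / 55.5 = 132.25 / 55.5 = 529/222 ≈ 2.382883
(44 - 55.5)^2 / 55.5 = 132.25 / 55.5 = 529/222 ≈ 2.382883
(51 - 55.5)^2 / 55.5 = 20.25 / 55.5 = 27/74 ≈ 0.364865
chi2 = 694/37 ≈ 18.756757

18.7568


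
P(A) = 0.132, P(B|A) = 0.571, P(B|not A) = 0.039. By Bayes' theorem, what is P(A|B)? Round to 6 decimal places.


P(A|B) = P(B|A)*P(A) / P(B), P(B) = P(B|A)*P(A) + P(B|not A)*P(not A)
P(B|A)*P(A) = 0.571 * 0.132 = 0.075372
P(B|not A)*P(not A) = 0.039 * 0.868 = 0.033852
P(B) = 0.075372 + 0.033852 = 0.109224
P(A|B) = 0.075372 / 0.109224 = 6281/9102 ≈ 0.69006812

0.690068


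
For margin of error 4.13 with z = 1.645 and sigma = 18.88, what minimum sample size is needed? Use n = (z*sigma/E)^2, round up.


z*sigma/E = 1.645 * 18.88 / 4.13 = 7.52
(z*sigma/E)^2 = 56.5504
round up: n = 57

57


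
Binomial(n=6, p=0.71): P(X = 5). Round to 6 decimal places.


P = C(n,k) * p^k * (1-p)^(n-k)
C(6,5) = 6
p^k = 0.71^5 ≈ 0.1804229
(1-p)^(n-k) = 0.29^1 = 0.29
P = 6 * 0.1804229 * 0.29 ≈ 0.313936

0.313936


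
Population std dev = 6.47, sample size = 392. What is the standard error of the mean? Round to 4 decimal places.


SE = sigma / sqrt(n)
sqrt(392) ≈ 19.798990
SE = 6.47 / 19.798990 ≈ 0.326784

0.3268


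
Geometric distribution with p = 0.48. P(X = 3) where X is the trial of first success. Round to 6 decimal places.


P = (1-p)^(k-1) * p
(1-p)^(k-1) = 0.52^2 = 0.2704
P = 0.2704 * 0.48 = 0.129792

0.129792


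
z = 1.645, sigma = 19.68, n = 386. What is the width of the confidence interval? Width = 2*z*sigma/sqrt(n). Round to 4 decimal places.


width = 2*z*sigma/sqrt(n)
2*z*sigma = 2 * 1.645 * 19.68 = 64.7472
sqrt(386) ≈ 19.646883
width = 64.7472 / 19.646883 ≈ 3.295546

3.2955


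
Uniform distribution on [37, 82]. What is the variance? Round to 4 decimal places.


Var = (b-a)^2 / 12
(b-a)^2 = (82 - 37)^2 = 2025
Var = 2025/12 = 168.75

168.7500


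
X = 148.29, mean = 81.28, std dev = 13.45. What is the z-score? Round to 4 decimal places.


z = (X - mu) / sigma
X - mu = 148.29 - 81.28 = 67.01
z = 67.01 / 13.45 = 6701/1345 ≈ 4.982156

4.9822


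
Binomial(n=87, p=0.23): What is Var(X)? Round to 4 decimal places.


Var = n*p*(1-p) = 87 * 0.23 * 0.77 = 15.4077

15.4077


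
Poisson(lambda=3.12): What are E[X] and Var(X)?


E[X] = Var(X) = lambda = 3.12

3.12, 3.12


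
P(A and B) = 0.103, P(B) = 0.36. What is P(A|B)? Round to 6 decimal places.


P(A|B) = P(A and B) / P(B) = 0.103 / 0.36 = 103/360 ≈ 0.28611111

0.286111


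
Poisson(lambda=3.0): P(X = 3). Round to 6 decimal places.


P = e^(-lam) * lam^k / k!
e^(-3.0) ≈ 0.04978707
lam^k = 3.0^3 = 27
k! = 3! = 6
P = 0.04978707 * 27 / 6 ≈ 0.224042

0.224042


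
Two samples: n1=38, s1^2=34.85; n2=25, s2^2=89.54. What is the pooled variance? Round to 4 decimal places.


sp^2 = ((n1-1)*s1^2 + (n2-1)*s2^2)/(n1+n2-2)
(n1-1)*s1^2 = 37 * 34.85 = 1289.45
(n2-1)*s2^2 = 24 * 89.54 = 2148.96
numerator = 1289.45 + 2148.96 = 3438.41
n1+n2-2 = 61
sp^2 = 3438.41 / 61 = 343841/6100 ≈ 56.367377

56.3674


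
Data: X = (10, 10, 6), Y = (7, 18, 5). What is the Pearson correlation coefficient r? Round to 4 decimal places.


r = sum((xi-xbar)(yi-ybar)) / sqrt(sum((xi-xbar)^2) * sum((yi-ybar)^2))
n = 3, xbar = 26/3 ≈ 8.666667, ybar = 30/3 = 10
Sxy = sum((xi-xbar)(yi-ybar)) = 20
Sxx = sum((xi-xbar)^2) = 32/3 ≈ 10.666667
Syy = sum((yi-ybar)^2) = 98
sqrt(Sxx*Syy) ≈ 32.331615
r = Sxy / sqrt(Sxx*Syy) = 20 / 32.331615 ≈ 0.618590

0.6186


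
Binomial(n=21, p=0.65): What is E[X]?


E[X] = n*p = 21 * 0.65 = 13.65

13.65


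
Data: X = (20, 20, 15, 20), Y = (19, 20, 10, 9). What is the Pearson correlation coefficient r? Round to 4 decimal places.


r = sum((xi-xbar)(yi-ybar)) / sqrt(sum((xi-xbar)^2) * sum((yi-ybar)^2))
n = 4, xbar = 75/4 = 18.75, ybar = 58/4 = 14.5
Sxy = sum((xi-xbar)(yi-ybar)) = 22.5
Sxx = sum((xi-xbar)^2) = 18.75
Syy = sum((yi-ybar)^2) = 101
sqrt(Sxx*Syy) ≈ 43.517238
r = Sxy / sqrt(Sxx*Syy) = 22.5 / 43.517238 ≈ 0.517036

0.5170


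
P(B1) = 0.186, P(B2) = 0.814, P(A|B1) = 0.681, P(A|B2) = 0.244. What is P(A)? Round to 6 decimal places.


P(A) = P(A|B1)*P(B1) + P(A|B2)*P(B2)
P(A|B1)*P(B1) = 0.681 * 0.186 = 0.126666
P(A|B2)*P(B2) = 0.244 * 0.814 = 0.198616
P(A) = 0.126666 + 0.198616 = 0.325282

0.325282


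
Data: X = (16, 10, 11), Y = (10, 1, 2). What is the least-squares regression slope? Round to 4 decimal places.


b = sum((xi-xbar)(yi-ybar)) / sum((xi-xbar)^2)
n = 3, xbar = 37/3 ≈ 12.333333, ybar = 13/3 ≈ 4.333333
Sxy = sum((xi-xbar)(yi-ybar)) = 95/3 ≈ 31.666667
Sxx = sum((xi-xbar)^2) = 62/3 ≈ 20.666667
b = Sxy / Sxx = 95/62 ≈ 1.532258

1.5323


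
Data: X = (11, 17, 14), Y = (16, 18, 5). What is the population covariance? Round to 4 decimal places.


Cov = (1/n)*sum((xi-xbar)(yi-ybar))
n = 3, xbar = 42/3 = 14, ybar = 39/3 = 13
sum((xi-xbar)(yi-ybar)) = 6
Cov = 6 / 3 = 2

2.0000


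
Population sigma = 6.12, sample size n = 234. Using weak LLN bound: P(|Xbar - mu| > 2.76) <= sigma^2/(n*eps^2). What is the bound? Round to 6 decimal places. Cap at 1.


bound = min(1, sigma^2/(n*eps^2))
sigma^2 = 6.12^2 = 37.4544
n*eps^2 = 234 * 2.76^2 = 234 * 7.6176 = 1782.5184
sigma^2/(n*eps^2) = 37.4544 / 1782.5184 ≈ 0.02101207

0.021012


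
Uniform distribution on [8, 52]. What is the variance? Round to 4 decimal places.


Var = (b-a)^2 / 12
(b-a)^2 = (52 - 8)^2 = 1936
Var = 1936/12 ≈ 161.333333

161.3333


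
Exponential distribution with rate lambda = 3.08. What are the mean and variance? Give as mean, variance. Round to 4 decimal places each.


mean = 1/lam, var = 1/lam^2
mean = 1 / 3.08 = 25/77 ≈ 0.324675
lam^2 = 3.08^2 = 9.4864
var = 1 / 9.4864 = 625/5929 ≈ 0.105414

0.3247, 0.1054


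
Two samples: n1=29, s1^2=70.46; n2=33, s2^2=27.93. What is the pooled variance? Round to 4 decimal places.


sp^2 = ((n1-1)*s1^2 + (n2-1)*s2^2)/(n1+n2-2)
(n1-1)*s1^2 = 28 * 70.46 = 1972.88
(n2-1)*s2^2 = 32 * 27.93 = 893.76
numerator = 1972.88 + 893.76 = 2866.64
n1+n2-2 = 60
sp^2 = 2866.64 / 60 = 35833/750 ≈ 47.777333

47.7773


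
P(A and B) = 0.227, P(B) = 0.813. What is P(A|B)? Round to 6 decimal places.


P(A|B) = P(A and B) / P(B) = 0.227 / 0.813 = 227/813 ≈ 0.27921279

0.279213


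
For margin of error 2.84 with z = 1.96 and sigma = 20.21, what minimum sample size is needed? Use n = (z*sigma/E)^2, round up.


z*sigma/E = 1.96 * 20.21 / 2.84 = 99029/7100 ≈ 13.947746
(z*sigma/E)^2 ≈ 194.539632
round up: n = 195

195


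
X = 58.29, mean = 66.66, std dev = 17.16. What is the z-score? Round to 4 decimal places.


z = (X - mu) / sigma
X - mu = 58.29 - 66.66 = -8.37
z = -8.37 / 17.16 = -279/572 ≈ -0.487762

-0.4878


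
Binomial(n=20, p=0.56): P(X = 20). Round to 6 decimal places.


P = C(n,k) * p^k * (1-p)^(n-k)
C(20,20) = 1
p^k = 0.56^20 ≈ 0.000009199422
(1-p)^(n-k) = 0.44^0 = 1
P = 1 * 0.000009199422 * 1 ≈ 0.000009

0.000009


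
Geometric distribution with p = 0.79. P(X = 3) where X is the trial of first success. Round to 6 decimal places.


P = (1-p)^(k-1) * p
(1-p)^(k-1) = 0.21^2 = 0.0441
P = 0.0441 * 0.79 = 0.034839

0.034839


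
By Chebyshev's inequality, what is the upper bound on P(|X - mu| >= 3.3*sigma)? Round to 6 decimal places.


P <= 1/k^2
k^2 = 3.3^2 = 10.89
1/k^2 = 1 / 10.89 = 100/1089 ≈ 0.09182736

0.091827


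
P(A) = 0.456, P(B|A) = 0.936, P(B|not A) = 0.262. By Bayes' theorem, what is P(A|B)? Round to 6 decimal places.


P(A|B) = P(B|A)*P(A) / P(B), P(B) = P(B|A)*P(A) + P(B|not A)*P(not A)
P(B|A)*P(A) = 0.936 * 0.456 = 0.426816
P(B|not A)*P(not A) = 0.262 * 0.544 = 0.142528
P(B) = 0.426816 + 0.142528 = 0.569344
P(A|B) = 0.426816 / 0.569344 = 6669/8896 ≈ 0.74966277

0.749663


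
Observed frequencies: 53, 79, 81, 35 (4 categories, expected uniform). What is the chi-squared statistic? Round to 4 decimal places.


chi2 = sum((O-E)^2/E), E = total/4
total = 248, E = 248/4 = 62
(53 - 62)^2 / 62 = 81 / 62 = 81/62 ≈ 1.306452
(79 - 62)^2 / 62 = 289 / 62 = 289/62 ≈ 4.661290
(81 - 62)^2 / 62 = 361 / 62 = 361/62 ≈ 5.822581
(35 - 62)^2 / 62 = 729 / 62 = 729/62 ≈ 11.758065
chi2 = 730/31 ≈ 23.548387

23.5484


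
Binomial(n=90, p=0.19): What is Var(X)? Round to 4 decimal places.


Var = n*p*(1-p) = 90 * 0.19 * 0.81 = 13.851

13.8510


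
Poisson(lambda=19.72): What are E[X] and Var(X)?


E[X] = Var(X) = lambda = 19.72

19.72, 19.72


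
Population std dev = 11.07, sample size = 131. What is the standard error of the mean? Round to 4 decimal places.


SE = sigma / sqrt(n)
sqrt(131) ≈ 11.445523
SE = 11.07 / 11.445523 ≈ 0.967190

0.9672


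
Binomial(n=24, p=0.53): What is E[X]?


E[X] = n*p = 24 * 0.53 = 12.72

12.72


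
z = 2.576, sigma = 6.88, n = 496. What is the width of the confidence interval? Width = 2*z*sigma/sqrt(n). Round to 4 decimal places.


width = 2*z*sigma/sqrt(n)
2*z*sigma = 2 * 2.576 * 6.88 = 35.44576
sqrt(496) ≈ 22.271057
width = 35.44576 / 22.271057 ≈ 1.591562

1.5916


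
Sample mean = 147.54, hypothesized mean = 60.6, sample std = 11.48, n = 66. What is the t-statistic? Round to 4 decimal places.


t = (xbar - mu0) / (s/sqrt(n))
xbar - mu0 = 147.54 - 60.6 = 86.94
sqrt(66) ≈ 8.12403840
s/sqrt(n) = 11.48 / 8.12403840 ≈ 1.41309032
t = 86.94 / 1.41309032 ≈ 61.524730

61.5247


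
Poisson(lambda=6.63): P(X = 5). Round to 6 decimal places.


P = e^(-lam) * lam^k / k!
e^(-6.63) ≈ 0.001320163
lam^k = 6.63^5 ≈ 12810.546052
k! = 5! = 120
P = 0.001320163 * 12810.546052 / 120 ≈ 0.140933

0.140933


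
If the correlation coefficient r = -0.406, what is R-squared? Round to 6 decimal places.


R^2 = r^2 = (-0.406)^2 = 0.164836

0.164836


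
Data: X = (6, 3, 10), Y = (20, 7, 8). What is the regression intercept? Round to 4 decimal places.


a = ybar - b*xbar, where b = sum((xi-xbar)(yi-ybar)) / sum((xi-xbar)^2)
n = 3, xbar = 19/3 ≈ 6.333333, ybar = 35/3 ≈ 11.666667
Sxy = sum((xi-xbar)(yi-ybar)) = -2/3 ≈ -0.666667
Sxx = sum((xi-xbar)^2) = 74/3 ≈ 24.666667
b = Sxy / Sxx = -1/37 ≈ -0.027027
a = 11.666667 - (-0.027027) * 6.333333 = 438/37 ≈ 11.837838

11.8378


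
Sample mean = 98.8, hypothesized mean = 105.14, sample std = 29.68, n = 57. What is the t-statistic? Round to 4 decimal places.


t = (xbar - mu0) / (s/sqrt(n))
xbar - mu0 = 98.8 - 105.14 = -6.34
sqrt(57) ≈ 7.54983444
s/sqrt(n) = 29.68 / 7.54983444 ≈ 3.93121204
t = -6.34 / 3.93121204 ≈ -1.612734

-1.6127
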